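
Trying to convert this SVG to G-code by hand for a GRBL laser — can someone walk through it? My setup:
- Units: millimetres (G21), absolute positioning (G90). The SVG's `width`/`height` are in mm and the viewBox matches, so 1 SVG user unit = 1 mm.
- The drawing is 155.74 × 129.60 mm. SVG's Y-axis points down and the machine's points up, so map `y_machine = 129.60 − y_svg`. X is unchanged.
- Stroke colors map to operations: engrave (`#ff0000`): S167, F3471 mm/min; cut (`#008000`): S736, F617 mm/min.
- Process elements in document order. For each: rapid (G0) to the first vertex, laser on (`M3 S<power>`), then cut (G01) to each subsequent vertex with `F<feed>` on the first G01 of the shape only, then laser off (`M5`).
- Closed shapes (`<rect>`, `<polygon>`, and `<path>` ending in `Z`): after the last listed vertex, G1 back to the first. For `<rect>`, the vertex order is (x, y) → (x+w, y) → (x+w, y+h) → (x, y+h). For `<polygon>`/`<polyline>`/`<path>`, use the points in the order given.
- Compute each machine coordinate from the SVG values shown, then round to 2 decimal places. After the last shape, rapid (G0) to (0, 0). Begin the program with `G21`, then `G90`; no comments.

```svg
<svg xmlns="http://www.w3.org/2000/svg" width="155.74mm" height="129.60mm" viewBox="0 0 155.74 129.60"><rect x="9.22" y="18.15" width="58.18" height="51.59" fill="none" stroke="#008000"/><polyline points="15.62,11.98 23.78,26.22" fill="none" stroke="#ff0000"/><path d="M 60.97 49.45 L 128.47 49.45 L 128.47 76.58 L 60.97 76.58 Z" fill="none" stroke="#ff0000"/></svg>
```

G21
G90
G0 X9.22 Y111.45
M3 S736
G01 X67.40 Y111.45 F617
G01 X67.40 Y59.86
G01 X9.22 Y59.86
G01 X9.22 Y111.45
M5
G0 X15.62 Y117.62
M3 S167
G01 X23.78 Y103.38 F3471
M5
G0 X60.97 Y80.15
M3 S167
G01 X128.47 Y80.15 F3471
G01 X128.47 Y53.02
G01 X60.97 Y53.02
G01 X60.97 Y80.15
M5
G0 X0.00 Y0.00

Since the viewBox matches the mm dimensions, user units are millimetres directly. The only transform is the Y-flip y_m = 129.60 − y_svg.

Shape 1 is a rectangle drawn with `<rect>`. Its stroke #008000 means cut at S736, F617. After flipping Y the toolpath is (9.22,111.45) → (67.40,111.45) → (67.40,59.86) → (9.22,59.86) → (9.22,111.45), returning to the start.

Shape 2 is a line segment drawn with `<polyline>`. Its stroke #ff0000 means engrave at S167, F3471. After flipping Y the toolpath is (15.62,117.62) → (23.78,103.38).

Shape 3 is a rectangle drawn with `<path>`. Its stroke #ff0000 means engrave at S167, F3471. After flipping Y the toolpath is (60.97,80.15) → (128.47,80.15) → (128.47,53.02) → (60.97,53.02) → (60.97,80.15), returning to the start.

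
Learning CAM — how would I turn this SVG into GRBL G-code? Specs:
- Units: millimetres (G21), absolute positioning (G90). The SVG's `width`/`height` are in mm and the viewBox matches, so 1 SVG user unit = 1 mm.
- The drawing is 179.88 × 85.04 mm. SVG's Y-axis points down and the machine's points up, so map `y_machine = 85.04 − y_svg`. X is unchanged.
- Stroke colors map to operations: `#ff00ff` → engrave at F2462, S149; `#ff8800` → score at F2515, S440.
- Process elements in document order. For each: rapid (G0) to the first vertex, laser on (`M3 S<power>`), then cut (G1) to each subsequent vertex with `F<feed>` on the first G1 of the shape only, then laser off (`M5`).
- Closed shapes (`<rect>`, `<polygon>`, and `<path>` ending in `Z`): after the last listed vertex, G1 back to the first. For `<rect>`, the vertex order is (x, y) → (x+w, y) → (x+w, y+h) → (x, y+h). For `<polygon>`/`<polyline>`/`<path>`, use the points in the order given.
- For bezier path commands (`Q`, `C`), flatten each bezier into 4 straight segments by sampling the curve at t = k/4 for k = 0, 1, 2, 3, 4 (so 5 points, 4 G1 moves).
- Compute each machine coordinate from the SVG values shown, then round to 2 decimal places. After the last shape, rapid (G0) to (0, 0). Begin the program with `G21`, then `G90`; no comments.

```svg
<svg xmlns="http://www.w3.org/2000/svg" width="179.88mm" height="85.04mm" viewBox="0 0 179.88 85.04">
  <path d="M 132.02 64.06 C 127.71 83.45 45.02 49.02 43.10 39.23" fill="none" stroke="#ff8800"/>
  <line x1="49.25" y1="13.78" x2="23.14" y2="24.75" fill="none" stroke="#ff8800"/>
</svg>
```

G21
G90
G0 X132.02 Y20.98
M3 S440
G1 X116.58 Y15.30 F2515
G1 X86.66 Y22.45
G1 X57.20 Y35.07
G1 X43.10 Y45.81
M5
G0 X49.25 Y71.26
M3 S440
G1 X23.14 Y60.29 F2515
M5
G0 X0.00 Y0.00

1 u = 1 mm; y_m = 85.04 − y.

[1] `<path>` cubic bezier, #ff8800→score S440 F2515: (132.02,20.98) → (116.58,15.30) → (86.66,22.45) → (57.20,35.07) → (43.10,45.81)

[2] `<line>` line segment, #ff8800→score S440 F2515: (49.25,71.26) → (23.14,60.29)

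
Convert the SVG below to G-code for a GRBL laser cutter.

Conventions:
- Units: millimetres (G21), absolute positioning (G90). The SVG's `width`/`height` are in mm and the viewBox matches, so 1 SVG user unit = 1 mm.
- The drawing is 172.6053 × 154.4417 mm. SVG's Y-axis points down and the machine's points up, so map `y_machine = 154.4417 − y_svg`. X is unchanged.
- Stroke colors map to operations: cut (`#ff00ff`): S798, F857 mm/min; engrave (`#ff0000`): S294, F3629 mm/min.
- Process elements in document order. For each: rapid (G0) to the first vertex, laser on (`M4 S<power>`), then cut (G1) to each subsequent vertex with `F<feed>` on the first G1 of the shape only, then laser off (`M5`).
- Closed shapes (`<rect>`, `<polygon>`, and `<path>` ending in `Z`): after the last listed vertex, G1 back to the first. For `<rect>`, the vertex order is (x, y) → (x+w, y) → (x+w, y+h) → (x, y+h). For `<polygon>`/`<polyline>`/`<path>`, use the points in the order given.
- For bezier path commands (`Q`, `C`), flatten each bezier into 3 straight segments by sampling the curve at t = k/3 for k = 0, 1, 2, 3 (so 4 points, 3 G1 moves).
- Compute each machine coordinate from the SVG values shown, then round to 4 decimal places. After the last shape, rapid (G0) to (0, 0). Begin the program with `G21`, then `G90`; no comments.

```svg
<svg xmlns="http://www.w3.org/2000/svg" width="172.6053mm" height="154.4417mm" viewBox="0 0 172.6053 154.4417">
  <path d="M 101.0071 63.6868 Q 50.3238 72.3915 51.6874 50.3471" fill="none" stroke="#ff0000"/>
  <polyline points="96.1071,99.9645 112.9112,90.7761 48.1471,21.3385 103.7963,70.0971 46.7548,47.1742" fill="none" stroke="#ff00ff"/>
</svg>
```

1 u = 1 mm; y_m = 154.4417 − y.

[1] `<path>` quadratic bezier, #ff0000→engrave S294 F3629: (101.0071,90.7549) → (73.0012,88.3683) → (56.5613,92.8149) → (51.6874,104.0946)

[2] `<polyline>` open polyline, #ff00ff→cut S798 F857: (96.1071,54.4772) → (112.9112,63.6656) → (48.1471,133.1032) → (103.7963,84.3446) → (46.7548,107.2675)

G21
G90
G0 X101.0071 Y90.7549
M4 S294
G1 X73.0012 Y88.3683 F3629
G1 X56.5613 Y92.8149
G1 X51.6874 Y104.0946
M5
G0 X96.1071 Y54.4772
M4 S798
G1 X112.9112 Y63.6656 F857
G1 X48.1471 Y133.1032
G1 X103.7963 Y84.3446
G1 X46.7548 Y107.2675
M5
G0 X0.0000 Y0.0000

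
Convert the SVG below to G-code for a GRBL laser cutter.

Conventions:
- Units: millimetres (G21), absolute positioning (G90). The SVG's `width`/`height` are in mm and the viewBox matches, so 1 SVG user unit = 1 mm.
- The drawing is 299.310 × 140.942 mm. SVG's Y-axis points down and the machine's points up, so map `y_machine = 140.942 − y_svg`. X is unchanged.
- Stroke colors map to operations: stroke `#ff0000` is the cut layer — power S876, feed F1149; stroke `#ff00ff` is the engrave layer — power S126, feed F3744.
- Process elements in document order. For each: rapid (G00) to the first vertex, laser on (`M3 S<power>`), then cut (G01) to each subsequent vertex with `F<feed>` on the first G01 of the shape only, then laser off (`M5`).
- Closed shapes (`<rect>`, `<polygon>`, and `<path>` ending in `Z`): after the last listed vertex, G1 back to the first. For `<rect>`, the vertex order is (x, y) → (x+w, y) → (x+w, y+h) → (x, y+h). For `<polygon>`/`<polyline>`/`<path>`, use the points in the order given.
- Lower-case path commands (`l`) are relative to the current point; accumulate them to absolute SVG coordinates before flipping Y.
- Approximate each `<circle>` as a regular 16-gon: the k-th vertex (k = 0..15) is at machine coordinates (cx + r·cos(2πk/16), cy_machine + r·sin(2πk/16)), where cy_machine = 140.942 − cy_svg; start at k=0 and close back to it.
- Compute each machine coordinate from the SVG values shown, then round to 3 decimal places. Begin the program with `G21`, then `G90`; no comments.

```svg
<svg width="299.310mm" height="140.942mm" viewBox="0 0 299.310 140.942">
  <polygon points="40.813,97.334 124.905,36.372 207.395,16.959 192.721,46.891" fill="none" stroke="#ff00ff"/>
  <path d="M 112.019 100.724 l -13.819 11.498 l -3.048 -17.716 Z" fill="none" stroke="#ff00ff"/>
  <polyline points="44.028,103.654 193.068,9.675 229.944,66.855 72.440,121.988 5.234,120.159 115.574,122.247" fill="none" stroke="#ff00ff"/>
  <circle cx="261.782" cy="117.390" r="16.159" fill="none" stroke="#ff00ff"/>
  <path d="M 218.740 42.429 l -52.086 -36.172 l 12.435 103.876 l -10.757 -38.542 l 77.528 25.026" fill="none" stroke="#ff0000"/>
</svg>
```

G21
G90
G00 X40.813 Y43.608
M3 S126
G01 X124.905 Y104.570 F3744
G01 X207.395 Y123.983
G01 X192.721 Y94.051
G01 X40.813 Y43.608
M5
G00 X112.019 Y40.218
M3 S126
G01 X98.200 Y28.720 F3744
G01 X95.152 Y46.436
G01 X112.019 Y40.218
M5
G00 X44.028 Y37.288
M3 S126
G01 X193.068 Y131.267 F3744
G01 X229.944 Y74.087
G01 X72.440 Y18.954
G01 X5.234 Y20.783
G01 X115.574 Y18.695
M5
G00 X277.941 Y23.552
M3 S126
G01 X276.711 Y29.736 F3744
G01 X273.208 Y34.978
G01 X267.966 Y38.481
G01 X261.782 Y39.711
G01 X255.598 Y38.481
G01 X250.356 Y34.978
G01 X246.853 Y29.736
G01 X245.623 Y23.552
G01 X246.853 Y17.368
G01 X250.356 Y12.126
G01 X255.598 Y8.623
G01 X261.782 Y7.393
G01 X267.966 Y8.623
G01 X273.208 Y12.126
G01 X276.711 Y17.368
G01 X277.941 Y23.552
M5
G00 X218.740 Y98.513
M3 S876
G01 X166.654 Y134.685 F1149
G01 X179.089 Y30.809
G01 X168.332 Y69.351
G01 X245.860 Y44.325
M5

viewBox `0 0 299.310 140.942` with mm width/height → 1 unit = 1 mm. Flip: y_m = 140.942 − y_svg.

**Shape 1** — `<polygon>` closed polygon, stroke `#ff00ff` → engrave (S126, F3744). Machine vertices: (40.813,43.608) → (124.905,104.570) → (207.395,123.983) → (192.721,94.051) → (40.813,43.608). Closed: final G1 returns to the first vertex.

**Shape 2** — `<path>` regular polygon, stroke `#ff00ff` → engrave (S126, F3744). Machine vertices: (112.019,40.218) → (98.200,28.720) → (95.152,46.436) → (112.019,40.218). Closed: final G1 returns to the first vertex.

**Shape 3** — `<polyline>` open polyline, stroke `#ff00ff` → engrave (S126, F3744). Machine vertices: (44.028,37.288) → (193.068,131.267) → (229.944,74.087) → (72.440,18.954) → (5.234,20.783) → (115.574,18.695). Open path.

**Shape 4** — `<circle>` circle, stroke `#ff00ff` → engrave (S126, F3744). Machine vertices: (277.941,23.552) → (276.711,29.736) → (273.208,34.978) → (267.966,38.481) → (261.782,39.711) → (255.598,38.481) → (250.356,34.978) → (246.853,29.736) → (245.623,23.552) → (246.853,17.368) → (250.356,12.126) → (255.598,8.623) → (261.782,7.393) → (267.966,8.623) → (273.208,12.126) → (276.711,17.368) → (277.941,23.552). Closed: final G1 returns to the first vertex.

**Shape 5** — `<path>` open polyline, stroke `#ff0000` → cut (S876, F1149). Machine vertices: (218.740,98.513) → (166.654,134.685) → (179.089,30.809) → (168.332,69.351) → (245.860,44.325). Open path.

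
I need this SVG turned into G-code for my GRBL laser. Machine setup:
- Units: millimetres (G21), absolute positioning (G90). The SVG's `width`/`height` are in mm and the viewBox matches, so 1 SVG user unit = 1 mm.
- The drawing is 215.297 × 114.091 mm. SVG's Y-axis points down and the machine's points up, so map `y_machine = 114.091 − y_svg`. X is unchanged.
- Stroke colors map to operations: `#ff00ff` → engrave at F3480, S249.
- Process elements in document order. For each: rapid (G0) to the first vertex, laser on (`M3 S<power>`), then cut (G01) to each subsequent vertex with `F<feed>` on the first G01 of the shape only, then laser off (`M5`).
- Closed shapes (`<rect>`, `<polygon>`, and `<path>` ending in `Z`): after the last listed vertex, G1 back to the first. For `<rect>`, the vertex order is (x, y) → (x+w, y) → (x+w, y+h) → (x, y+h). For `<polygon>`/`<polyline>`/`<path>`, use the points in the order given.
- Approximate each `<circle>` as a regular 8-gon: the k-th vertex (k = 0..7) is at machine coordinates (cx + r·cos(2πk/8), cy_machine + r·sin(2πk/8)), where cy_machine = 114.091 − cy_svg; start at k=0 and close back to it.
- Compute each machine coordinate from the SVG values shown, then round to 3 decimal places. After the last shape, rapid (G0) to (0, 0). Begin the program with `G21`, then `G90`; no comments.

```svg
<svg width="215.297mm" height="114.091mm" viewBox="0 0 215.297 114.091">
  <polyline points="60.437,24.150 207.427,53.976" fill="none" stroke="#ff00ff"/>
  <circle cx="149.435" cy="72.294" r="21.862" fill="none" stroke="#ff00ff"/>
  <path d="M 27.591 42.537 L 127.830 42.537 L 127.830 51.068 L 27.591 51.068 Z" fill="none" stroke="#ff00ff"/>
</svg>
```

viewBox `0 0 215.297 114.091` with mm width/height → 1 unit = 1 mm. Flip: y_m = 114.091 − y_svg.

**Shape 1** — `<polyline>` line segment, stroke `#ff00ff` → engrave (S249, F3480). Machine vertices: (60.437,89.941) → (207.427,60.115). Open path.

**Shape 2** — `<circle>` circle, stroke `#ff00ff` → engrave (S249, F3480). Machine vertices: (171.297,41.797) → (164.894,57.256) → (149.435,63.659) → (133.976,57.256) → (127.573,41.797) → (133.976,26.338) → (149.435,19.935) → (164.894,26.338) → (171.297,41.797). Closed: final G1 returns to the first vertex.

**Shape 3** — `<path>` rectangle, stroke `#ff00ff` → engrave (S249, F3480). Machine vertices: (27.591,71.554) → (127.830,71.554) → (127.830,63.023) → (27.591,63.023) → (27.591,71.554). Closed: final G1 returns to the first vertex.

G21
G90
G0 X60.437 Y89.941
M3 S249
G01 X207.427 Y60.115 F3480
M5
G0 X171.297 Y41.797
M3 S249
G01 X164.894 Y57.256 F3480
G01 X149.435 Y63.659
G01 X133.976 Y57.256
G01 X127.573 Y41.797
G01 X133.976 Y26.338
G01 X149.435 Y19.935
G01 X164.894 Y26.338
G01 X171.297 Y41.797
M5
G0 X27.591 Y71.554
M3 S249
G01 X127.830 Y71.554 F3480
G01 X127.830 Y63.023
G01 X27.591 Y63.023
G01 X27.591 Y71.554
M5
G0 X0.000 Y0.000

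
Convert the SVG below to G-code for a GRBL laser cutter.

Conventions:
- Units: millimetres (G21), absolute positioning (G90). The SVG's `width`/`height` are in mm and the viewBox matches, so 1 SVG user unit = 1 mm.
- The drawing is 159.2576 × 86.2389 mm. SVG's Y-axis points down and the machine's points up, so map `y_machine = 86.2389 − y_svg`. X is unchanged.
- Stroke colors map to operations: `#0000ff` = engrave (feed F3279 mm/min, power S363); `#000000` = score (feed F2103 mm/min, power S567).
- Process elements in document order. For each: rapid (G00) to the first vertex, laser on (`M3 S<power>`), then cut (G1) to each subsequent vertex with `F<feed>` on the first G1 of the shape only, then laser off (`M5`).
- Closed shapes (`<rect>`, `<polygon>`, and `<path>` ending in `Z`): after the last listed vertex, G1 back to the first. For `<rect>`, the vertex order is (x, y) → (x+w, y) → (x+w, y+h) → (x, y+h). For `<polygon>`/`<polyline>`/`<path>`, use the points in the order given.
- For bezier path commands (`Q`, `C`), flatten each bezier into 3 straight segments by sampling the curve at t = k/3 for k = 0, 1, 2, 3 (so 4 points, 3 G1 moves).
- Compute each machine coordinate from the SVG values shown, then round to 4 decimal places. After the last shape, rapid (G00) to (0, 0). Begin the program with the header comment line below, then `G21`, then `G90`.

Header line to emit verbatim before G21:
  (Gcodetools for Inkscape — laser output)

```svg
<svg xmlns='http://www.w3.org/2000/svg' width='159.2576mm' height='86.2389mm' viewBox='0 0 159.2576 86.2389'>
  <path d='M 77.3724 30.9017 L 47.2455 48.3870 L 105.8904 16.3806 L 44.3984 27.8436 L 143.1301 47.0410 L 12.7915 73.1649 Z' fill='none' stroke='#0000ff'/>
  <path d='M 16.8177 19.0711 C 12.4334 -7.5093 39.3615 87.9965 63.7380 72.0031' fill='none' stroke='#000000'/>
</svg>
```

viewBox `0 0 159.2576 86.2389` with mm width/height → 1 unit = 1 mm. Flip: y_m = 86.2389 − y_svg.

**Shape 1** — `<path>` closed polygon, stroke `#0000ff` → engrave (S363, F3279). Machine vertices: (77.3724,55.3372) → (47.2455,37.8519) → (105.8904,69.8583) → (44.3984,58.3953) → (143.1301,39.1979) → (12.7915,13.0740) → (77.3724,55.3372). Closed: final G1 returns to the first vertex.

**Shape 2** — `<path>` cubic bezier, stroke `#000000` → score (S567, F2103). Control points (SVG): P0=(16.8177,19.0711), P1=(12.4334,-7.5093), P2=(39.3615,87.9965), P3=(63.7380,72.0031); sampled at t=k/3. Machine vertices: (16.8177,67.1678) → (21.6166,61.7041) → (39.7652,26.7575) → (63.7380,14.2358). Open path.

(Gcodetools for Inkscape — laser output)
G21
G90
G00 X77.3724 Y55.3372
M3 S363
G1 X47.2455 Y37.8519 F3279
G1 X105.8904 Y69.8583
G1 X44.3984 Y58.3953
G1 X143.1301 Y39.1979
G1 X12.7915 Y13.0740
G1 X77.3724 Y55.3372
M5
G00 X16.8177 Y67.1678
M3 S567
G1 X21.6166 Y61.7041 F2103
G1 X39.7652 Y26.7575
G1 X63.7380 Y14.2358
M5
G00 X0.0000 Y0.0000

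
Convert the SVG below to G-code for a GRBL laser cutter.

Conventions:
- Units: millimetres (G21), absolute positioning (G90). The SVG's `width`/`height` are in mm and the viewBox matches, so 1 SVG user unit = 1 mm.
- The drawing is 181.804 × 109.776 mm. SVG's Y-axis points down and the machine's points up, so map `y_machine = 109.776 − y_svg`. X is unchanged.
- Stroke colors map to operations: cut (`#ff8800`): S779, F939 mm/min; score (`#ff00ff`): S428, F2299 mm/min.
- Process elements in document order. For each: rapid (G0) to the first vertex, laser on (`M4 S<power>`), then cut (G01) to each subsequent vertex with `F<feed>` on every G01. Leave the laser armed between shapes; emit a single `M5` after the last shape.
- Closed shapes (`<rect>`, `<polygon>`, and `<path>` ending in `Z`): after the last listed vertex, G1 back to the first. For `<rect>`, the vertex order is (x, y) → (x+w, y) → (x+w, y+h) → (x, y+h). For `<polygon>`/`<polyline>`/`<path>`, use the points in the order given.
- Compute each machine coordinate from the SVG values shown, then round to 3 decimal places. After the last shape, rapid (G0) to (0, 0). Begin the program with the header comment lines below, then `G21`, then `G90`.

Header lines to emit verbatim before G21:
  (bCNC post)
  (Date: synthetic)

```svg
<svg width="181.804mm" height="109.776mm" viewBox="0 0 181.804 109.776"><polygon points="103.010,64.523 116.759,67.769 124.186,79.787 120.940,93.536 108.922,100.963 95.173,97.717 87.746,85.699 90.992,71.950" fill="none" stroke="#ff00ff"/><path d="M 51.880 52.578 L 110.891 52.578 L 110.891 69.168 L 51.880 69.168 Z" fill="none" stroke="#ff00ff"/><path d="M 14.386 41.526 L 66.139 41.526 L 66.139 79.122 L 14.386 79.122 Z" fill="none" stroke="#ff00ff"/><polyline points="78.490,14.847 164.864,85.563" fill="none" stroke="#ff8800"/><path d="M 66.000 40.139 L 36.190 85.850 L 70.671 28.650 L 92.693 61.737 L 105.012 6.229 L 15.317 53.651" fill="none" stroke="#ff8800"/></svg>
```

(bCNC post)
(Date: synthetic)
G21
G90
G0 X103.010 Y45.253
M4 S428
G01 X116.759 Y42.007 F2299
G01 X124.186 Y29.989 F2299
G01 X120.940 Y16.240 F2299
G01 X108.922 Y8.813 F2299
G01 X95.173 Y12.059 F2299
G01 X87.746 Y24.077 F2299
G01 X90.992 Y37.826 F2299
G01 X103.010 Y45.253 F2299
G0 X51.880 Y57.198
M4 S428
G01 X110.891 Y57.198 F2299
G01 X110.891 Y40.608 F2299
G01 X51.880 Y40.608 F2299
G01 X51.880 Y57.198 F2299
G0 X14.386 Y68.250
M4 S428
G01 X66.139 Y68.250 F2299
G01 X66.139 Y30.654 F2299
G01 X14.386 Y30.654 F2299
G01 X14.386 Y68.250 F2299
G0 X78.490 Y94.929
M4 S779
G01 X164.864 Y24.213 F939
G0 X66.000 Y69.637
M4 S779
G01 X36.190 Y23.926 F939
G01 X70.671 Y81.126 F939
G01 X92.693 Y48.039 F939
G01 X105.012 Y103.547 F939
G01 X15.317 Y56.125 F939
M5
G0 X0.000 Y0.000

1 u = 1 mm; y_m = 109.776 − y.

[1] `<polygon>` regular polygon, #ff00ff→score S428 F2299: (103.010,45.253) → (116.759,42.007) → (124.186,29.989) → (120.940,16.240) → (108.922,8.813) → (95.173,12.059) → (87.746,24.077) → (90.992,37.826) → (103.010,45.253) (closed)

[2] `<path>` rectangle, #ff00ff→score S428 F2299: (51.880,57.198) → (110.891,57.198) → (110.891,40.608) → (51.880,40.608) → (51.880,57.198) (closed)

[3] `<path>` rectangle, #ff00ff→score S428 F2299: (14.386,68.250) → (66.139,68.250) → (66.139,30.654) → (14.386,30.654) → (14.386,68.250) (closed)

[4] `<polyline>` line segment, #ff8800→cut S779 F939: (78.490,94.929) → (164.864,24.213)

[5] `<path>` open polyline, #ff8800→cut S779 F939: (66.000,69.637) → (36.190,23.926) → (70.671,81.126) → (92.693,48.039) → (105.012,103.547) → (15.317,56.125)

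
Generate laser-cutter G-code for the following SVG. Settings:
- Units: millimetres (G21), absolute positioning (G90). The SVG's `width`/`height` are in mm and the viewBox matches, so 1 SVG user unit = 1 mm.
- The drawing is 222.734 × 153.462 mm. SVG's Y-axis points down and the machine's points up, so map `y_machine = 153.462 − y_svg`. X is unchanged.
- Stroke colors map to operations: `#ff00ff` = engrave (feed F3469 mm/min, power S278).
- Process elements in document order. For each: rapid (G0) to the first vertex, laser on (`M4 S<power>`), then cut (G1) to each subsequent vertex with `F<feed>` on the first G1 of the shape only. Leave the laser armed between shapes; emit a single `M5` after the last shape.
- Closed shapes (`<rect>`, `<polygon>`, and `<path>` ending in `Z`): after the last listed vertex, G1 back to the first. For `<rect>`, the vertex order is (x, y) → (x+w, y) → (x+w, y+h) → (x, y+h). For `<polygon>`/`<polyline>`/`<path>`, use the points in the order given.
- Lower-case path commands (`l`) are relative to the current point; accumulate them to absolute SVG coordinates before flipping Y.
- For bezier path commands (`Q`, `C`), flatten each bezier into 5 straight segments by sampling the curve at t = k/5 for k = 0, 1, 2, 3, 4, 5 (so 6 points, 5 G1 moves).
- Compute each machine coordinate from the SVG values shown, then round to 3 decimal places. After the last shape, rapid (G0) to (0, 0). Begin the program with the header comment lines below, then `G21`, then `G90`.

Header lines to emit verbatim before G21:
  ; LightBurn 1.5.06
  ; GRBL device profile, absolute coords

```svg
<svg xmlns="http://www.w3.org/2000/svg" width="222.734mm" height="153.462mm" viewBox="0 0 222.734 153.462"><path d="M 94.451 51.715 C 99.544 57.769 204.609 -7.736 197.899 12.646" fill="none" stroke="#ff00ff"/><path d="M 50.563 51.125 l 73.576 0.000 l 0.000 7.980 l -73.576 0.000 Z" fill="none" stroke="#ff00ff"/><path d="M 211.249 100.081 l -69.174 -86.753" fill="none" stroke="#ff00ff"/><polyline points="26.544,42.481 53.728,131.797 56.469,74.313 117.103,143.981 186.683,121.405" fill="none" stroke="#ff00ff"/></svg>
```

; LightBurn 1.5.06
; GRBL device profile, absolute coords
G21
G90
G0 X94.451 Y101.747
M4 S278
G1 X107.809 Y105.442 F3469
G1 X134.997 Y118.754
G1 X165.851 Y134.125
G1 X190.206 Y143.998
G1 X197.899 Y140.816
G0 X50.563 Y102.337
M4 S278
G1 X124.139 Y102.337 F3469
G1 X124.139 Y94.357
G1 X50.563 Y94.357
G1 X50.563 Y102.337
G0 X211.249 Y53.381
M4 S278
G1 X142.075 Y140.134 F3469
G0 X26.544 Y110.981
M4 S278
G1 X53.728 Y21.665 F3469
G1 X56.469 Y79.149
G1 X117.103 Y9.481
G1 X186.683 Y32.057
M5
G0 X0.000 Y0.000

viewBox `0 0 222.734 153.462` with mm width/height → 1 unit = 1 mm. Flip: y_m = 153.462 − y_svg.

**Shape 1** — `<path>` cubic bezier, stroke `#ff00ff` → engrave (S278, F3469). Control points (SVG): P0=(94.451,51.715), P1=(99.544,57.769), P2=(204.609,-7.736), P3=(197.899,12.646); sampled at t=k/5. Machine vertices: (94.451,101.747) → (107.809,105.442) → (134.997,118.754) → (165.851,134.125) → (190.206,143.998) → (197.899,140.816). Open path.

**Shape 2** — `<path>` rectangle, stroke `#ff00ff` → engrave (S278, F3469). Machine vertices: (50.563,102.337) → (124.139,102.337) → (124.139,94.357) → (50.563,94.357) → (50.563,102.337). Closed: final G1 returns to the first vertex.

**Shape 3** — `<path>` line segment, stroke `#ff00ff` → engrave (S278, F3469). Machine vertices: (211.249,53.381) → (142.075,140.134). Open path.

**Shape 4** — `<polyline>` open polyline, stroke `#ff00ff` → engrave (S278, F3469). Machine vertices: (26.544,110.981) → (53.728,21.665) → (56.469,79.149) → (117.103,9.481) → (186.683,32.057). Open path.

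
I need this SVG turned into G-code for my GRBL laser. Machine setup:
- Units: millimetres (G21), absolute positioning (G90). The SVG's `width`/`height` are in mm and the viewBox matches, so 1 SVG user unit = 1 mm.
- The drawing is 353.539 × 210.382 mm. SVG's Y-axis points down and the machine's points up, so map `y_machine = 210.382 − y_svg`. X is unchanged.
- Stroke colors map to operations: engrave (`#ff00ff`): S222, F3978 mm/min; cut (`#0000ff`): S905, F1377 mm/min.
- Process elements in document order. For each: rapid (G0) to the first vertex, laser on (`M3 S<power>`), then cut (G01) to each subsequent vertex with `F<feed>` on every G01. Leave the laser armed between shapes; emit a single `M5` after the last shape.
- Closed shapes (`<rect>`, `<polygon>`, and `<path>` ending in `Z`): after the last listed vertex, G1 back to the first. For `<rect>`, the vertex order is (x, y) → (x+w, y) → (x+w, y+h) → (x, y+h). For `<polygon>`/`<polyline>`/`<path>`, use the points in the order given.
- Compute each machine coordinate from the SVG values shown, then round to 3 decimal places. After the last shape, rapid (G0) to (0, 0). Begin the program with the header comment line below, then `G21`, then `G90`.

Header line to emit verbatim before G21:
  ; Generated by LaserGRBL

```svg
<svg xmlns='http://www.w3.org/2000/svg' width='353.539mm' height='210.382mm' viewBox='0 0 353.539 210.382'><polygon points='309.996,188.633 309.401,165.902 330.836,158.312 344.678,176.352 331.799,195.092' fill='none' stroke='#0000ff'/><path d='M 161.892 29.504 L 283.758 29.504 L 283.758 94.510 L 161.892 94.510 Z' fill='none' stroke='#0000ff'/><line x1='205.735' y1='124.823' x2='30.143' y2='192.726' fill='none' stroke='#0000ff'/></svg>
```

viewBox `0 0 353.539 210.382` with mm width/height → 1 unit = 1 mm. Flip: y_m = 210.382 − y_svg.

**Shape 1** — `<polygon>` regular polygon, stroke `#0000ff` → cut (S905, F1377). Machine vertices: (309.996,21.749) → (309.401,44.480) → (330.836,52.070) → (344.678,34.030) → (331.799,15.290) → (309.996,21.749). Closed: final G1 returns to the first vertex.

**Shape 2** — `<path>` rectangle, stroke `#0000ff` → cut (S905, F1377). Machine vertices: (161.892,180.878) → (283.758,180.878) → (283.758,115.872) → (161.892,115.872) → (161.892,180.878). Closed: final G1 returns to the first vertex.

**Shape 3** — `<line>` line segment, stroke `#0000ff` → cut (S905, F1377). Machine vertices: (205.735,85.559) → (30.143,17.656). Open path.

; Generated by LaserGRBL
G21
G90
G0 X309.996 Y21.749
M3 S905
G01 X309.401 Y44.480 F1377
G01 X330.836 Y52.070 F1377
G01 X344.678 Y34.030 F1377
G01 X331.799 Y15.290 F1377
G01 X309.996 Y21.749 F1377
G0 X161.892 Y180.878
M3 S905
G01 X283.758 Y180.878 F1377
G01 X283.758 Y115.872 F1377
G01 X161.892 Y115.872 F1377
G01 X161.892 Y180.878 F1377
G0 X205.735 Y85.559
M3 S905
G01 X30.143 Y17.656 F1377
M5
G0 X0.000 Y0.000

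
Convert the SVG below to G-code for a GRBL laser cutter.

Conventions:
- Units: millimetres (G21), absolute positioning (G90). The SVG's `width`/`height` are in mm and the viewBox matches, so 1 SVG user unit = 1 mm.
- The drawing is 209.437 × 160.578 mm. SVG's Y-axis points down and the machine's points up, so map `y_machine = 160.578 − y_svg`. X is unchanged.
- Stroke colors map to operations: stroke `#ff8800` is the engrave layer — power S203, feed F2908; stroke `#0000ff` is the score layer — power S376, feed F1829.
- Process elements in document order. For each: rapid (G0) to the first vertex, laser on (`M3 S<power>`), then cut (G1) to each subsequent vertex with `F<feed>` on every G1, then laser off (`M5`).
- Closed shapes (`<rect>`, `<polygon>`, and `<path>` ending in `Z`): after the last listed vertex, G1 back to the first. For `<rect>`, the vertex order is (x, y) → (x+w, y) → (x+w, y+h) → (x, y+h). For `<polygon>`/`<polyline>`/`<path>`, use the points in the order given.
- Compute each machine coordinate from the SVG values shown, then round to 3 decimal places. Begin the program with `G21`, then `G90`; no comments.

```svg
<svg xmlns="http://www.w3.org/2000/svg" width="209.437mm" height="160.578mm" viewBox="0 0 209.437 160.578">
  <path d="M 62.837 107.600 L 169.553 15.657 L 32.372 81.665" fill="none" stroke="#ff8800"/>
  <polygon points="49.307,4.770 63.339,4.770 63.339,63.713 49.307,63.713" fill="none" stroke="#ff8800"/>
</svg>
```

1 u = 1 mm; y_m = 160.578 − y.

[1] `<path>` open polyline, #ff8800→engrave S203 F2908: (62.837,52.978) → (169.553,144.921) → (32.372,78.913)

[2] `<polygon>` rectangle, #ff8800→engrave S203 F2908: (49.307,155.808) → (63.339,155.808) → (63.339,96.865) → (49.307,96.865) → (49.307,155.808) (closed)

G21
G90
G0 X62.837 Y52.978
M3 S203
G1 X169.553 Y144.921 F2908
G1 X32.372 Y78.913 F2908
M5
G0 X49.307 Y155.808
M3 S203
G1 X63.339 Y155.808 F2908
G1 X63.339 Y96.865 F2908
G1 X49.307 Y96.865 F2908
G1 X49.307 Y155.808 F2908
M5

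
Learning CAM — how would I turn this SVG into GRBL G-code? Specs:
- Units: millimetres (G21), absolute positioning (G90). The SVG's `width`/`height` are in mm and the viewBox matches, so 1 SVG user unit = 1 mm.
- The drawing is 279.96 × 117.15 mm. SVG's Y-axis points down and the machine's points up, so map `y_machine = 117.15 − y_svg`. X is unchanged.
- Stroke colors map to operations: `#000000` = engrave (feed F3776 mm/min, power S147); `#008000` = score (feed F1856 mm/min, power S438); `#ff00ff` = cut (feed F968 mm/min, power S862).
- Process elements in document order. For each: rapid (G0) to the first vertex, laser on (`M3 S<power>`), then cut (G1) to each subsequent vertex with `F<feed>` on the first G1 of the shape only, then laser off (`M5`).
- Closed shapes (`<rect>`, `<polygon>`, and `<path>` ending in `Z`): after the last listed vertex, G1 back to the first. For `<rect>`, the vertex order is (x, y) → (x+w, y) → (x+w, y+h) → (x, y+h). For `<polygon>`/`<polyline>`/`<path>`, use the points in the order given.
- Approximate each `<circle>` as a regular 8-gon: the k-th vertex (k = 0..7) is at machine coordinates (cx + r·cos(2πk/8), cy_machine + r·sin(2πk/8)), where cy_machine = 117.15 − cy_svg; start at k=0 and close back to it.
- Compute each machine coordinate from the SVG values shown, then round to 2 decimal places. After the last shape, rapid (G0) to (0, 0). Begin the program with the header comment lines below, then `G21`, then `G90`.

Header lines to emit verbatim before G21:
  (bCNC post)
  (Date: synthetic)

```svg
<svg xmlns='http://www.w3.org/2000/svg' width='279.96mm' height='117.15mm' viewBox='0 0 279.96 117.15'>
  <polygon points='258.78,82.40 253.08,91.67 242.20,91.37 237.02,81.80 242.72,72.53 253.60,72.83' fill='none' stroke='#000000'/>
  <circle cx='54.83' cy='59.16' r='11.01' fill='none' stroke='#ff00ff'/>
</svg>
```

Since the viewBox matches the mm dimensions, user units are millimetres directly. The only transform is the Y-flip y_m = 117.15 − y_svg.

Shape 1 is a regular polygon drawn with `<polygon>`. Its stroke #000000 means engrave at S147, F3776. After flipping Y the toolpath is (258.78,34.75) → (253.08,25.48) → (242.20,25.78) → (237.02,35.35) → (242.72,44.62) → (253.60,44.32) → (258.78,34.75), returning to the start.

Shape 2 is a circle drawn with `<circle>`. Its stroke #ff00ff means cut at S862, F968. After flipping Y the toolpath is (65.84,57.99) → (62.62,65.78) → (54.83,69.00) → (47.04,65.78) → (43.82,57.99) → (47.04,50.20) → (54.83,46.98) → (62.62,50.20) → (65.84,57.99), returning to the start.

(bCNC post)
(Date: synthetic)
G21
G90
G0 X258.78 Y34.75
M3 S147
G1 X253.08 Y25.48 F3776
G1 X242.20 Y25.78
G1 X237.02 Y35.35
G1 X242.72 Y44.62
G1 X253.60 Y44.32
G1 X258.78 Y34.75
M5
G0 X65.84 Y57.99
M3 S862
G1 X62.62 Y65.78 F968
G1 X54.83 Y69.00
G1 X47.04 Y65.78
G1 X43.82 Y57.99
G1 X47.04 Y50.20
G1 X54.83 Y46.98
G1 X62.62 Y50.20
G1 X65.84 Y57.99
M5
G0 X0.00 Y0.00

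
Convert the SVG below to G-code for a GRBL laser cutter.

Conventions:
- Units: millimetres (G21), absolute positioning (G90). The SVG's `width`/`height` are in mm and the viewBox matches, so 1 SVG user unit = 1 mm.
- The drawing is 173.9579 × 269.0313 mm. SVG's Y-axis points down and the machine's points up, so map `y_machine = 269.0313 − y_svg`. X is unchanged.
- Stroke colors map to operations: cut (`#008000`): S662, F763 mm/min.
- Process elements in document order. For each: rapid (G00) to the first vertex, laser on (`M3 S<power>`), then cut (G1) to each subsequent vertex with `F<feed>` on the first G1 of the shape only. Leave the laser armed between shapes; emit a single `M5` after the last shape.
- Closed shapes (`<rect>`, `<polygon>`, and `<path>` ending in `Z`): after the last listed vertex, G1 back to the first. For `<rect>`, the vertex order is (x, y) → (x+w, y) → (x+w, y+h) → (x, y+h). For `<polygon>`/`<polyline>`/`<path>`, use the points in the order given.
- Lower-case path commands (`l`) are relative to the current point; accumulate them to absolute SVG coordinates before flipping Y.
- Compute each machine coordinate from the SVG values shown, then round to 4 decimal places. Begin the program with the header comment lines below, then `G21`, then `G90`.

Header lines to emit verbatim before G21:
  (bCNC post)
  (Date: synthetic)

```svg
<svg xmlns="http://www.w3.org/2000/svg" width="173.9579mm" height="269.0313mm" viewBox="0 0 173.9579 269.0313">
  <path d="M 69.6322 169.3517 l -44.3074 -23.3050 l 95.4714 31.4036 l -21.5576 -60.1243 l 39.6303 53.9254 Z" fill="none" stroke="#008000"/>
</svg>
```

1 u = 1 mm; y_m = 269.0313 − y.

[1] `<path>` closed polygon, #008000→cut S662 F763: (69.6322,99.6796) → (25.3248,122.9846) → (120.7962,91.5810) → (99.2386,151.7053) → (138.8689,97.7799) → (69.6322,99.6796) (closed)

(bCNC post)
(Date: synthetic)
G21
G90
G00 X69.6322 Y99.6796
M3 S662
G1 X25.3248 Y122.9846 F763
G1 X120.7962 Y91.5810
G1 X99.2386 Y151.7053
G1 X138.8689 Y97.7799
G1 X69.6322 Y99.6796
M5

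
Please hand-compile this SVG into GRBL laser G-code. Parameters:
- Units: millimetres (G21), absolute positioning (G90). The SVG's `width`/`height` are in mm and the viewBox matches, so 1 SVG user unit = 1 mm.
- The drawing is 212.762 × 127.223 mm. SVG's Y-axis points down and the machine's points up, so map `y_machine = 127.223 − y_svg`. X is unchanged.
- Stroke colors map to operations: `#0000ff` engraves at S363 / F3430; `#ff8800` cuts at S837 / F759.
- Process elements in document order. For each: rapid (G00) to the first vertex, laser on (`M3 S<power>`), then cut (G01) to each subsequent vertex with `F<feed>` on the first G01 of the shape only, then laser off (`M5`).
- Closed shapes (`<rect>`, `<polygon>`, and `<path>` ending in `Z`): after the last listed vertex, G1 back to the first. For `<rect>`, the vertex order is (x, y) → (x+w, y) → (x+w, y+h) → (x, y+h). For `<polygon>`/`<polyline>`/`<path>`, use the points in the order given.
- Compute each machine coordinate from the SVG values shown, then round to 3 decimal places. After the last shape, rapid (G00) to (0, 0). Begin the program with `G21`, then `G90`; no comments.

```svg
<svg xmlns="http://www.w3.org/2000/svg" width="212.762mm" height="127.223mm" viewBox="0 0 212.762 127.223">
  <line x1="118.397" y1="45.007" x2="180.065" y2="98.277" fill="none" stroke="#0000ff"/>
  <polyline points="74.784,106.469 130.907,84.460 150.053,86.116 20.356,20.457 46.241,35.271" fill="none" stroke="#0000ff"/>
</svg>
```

Since the viewBox matches the mm dimensions, user units are millimetres directly. The only transform is the Y-flip y_m = 127.223 − y_svg.

Shape 1 is a line segment drawn with `<line>`. Its stroke #0000ff means engrave at S363, F3430. After flipping Y the toolpath is (118.397,82.216) → (180.065,28.946).

Shape 2 is a open polyline drawn with `<polyline>`. Its stroke #0000ff means engrave at S363, F3430. After flipping Y the toolpath is (74.784,20.754) → (130.907,42.763) → (150.053,41.107) → (20.356,106.766) → (46.241,91.952).

G21
G90
G00 X118.397 Y82.216
M3 S363
G01 X180.065 Y28.946 F3430
M5
G00 X74.784 Y20.754
M3 S363
G01 X130.907 Y42.763 F3430
G01 X150.053 Y41.107
G01 X20.356 Y106.766
G01 X46.241 Y91.952
M5
G00 X0.000 Y0.000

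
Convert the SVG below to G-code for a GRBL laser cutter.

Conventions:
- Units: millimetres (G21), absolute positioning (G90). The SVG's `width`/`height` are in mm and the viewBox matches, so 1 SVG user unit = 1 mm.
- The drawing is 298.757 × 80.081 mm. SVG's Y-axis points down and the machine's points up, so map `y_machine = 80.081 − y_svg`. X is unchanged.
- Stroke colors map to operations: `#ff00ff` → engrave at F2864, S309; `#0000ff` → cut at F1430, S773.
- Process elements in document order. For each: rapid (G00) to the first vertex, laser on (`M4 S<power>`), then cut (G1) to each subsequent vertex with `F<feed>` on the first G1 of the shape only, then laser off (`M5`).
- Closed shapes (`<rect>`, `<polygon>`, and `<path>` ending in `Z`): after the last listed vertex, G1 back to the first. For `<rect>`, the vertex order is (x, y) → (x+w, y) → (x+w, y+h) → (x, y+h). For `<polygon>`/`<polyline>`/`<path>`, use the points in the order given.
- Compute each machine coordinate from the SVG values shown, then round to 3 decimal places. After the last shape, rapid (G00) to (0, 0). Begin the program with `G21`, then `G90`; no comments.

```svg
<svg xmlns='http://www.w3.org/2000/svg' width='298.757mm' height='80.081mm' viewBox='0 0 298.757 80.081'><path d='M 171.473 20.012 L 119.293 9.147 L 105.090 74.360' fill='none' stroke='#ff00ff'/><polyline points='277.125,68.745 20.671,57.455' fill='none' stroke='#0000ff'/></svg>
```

G21
G90
G00 X171.473 Y60.069
M4 S309
G1 X119.293 Y70.934 F2864
G1 X105.090 Y5.721
M5
G00 X277.125 Y11.336
M4 S773
G1 X20.671 Y22.626 F1430
M5
G00 X0.000 Y0.000

viewBox `0 0 298.757 80.081` with mm width/height → 1 unit = 1 mm. Flip: y_m = 80.081 − y_svg.

**Shape 1** — `<path>` open polyline, stroke `#ff00ff` → engrave (S309, F2864). Machine vertices: (171.473,60.069) → (119.293,70.934) → (105.090,5.721). Open path.

**Shape 2** — `<polyline>` line segment, stroke `#0000ff` → cut (S773, F1430). Machine vertices: (277.125,11.336) → (20.671,22.626). Open path.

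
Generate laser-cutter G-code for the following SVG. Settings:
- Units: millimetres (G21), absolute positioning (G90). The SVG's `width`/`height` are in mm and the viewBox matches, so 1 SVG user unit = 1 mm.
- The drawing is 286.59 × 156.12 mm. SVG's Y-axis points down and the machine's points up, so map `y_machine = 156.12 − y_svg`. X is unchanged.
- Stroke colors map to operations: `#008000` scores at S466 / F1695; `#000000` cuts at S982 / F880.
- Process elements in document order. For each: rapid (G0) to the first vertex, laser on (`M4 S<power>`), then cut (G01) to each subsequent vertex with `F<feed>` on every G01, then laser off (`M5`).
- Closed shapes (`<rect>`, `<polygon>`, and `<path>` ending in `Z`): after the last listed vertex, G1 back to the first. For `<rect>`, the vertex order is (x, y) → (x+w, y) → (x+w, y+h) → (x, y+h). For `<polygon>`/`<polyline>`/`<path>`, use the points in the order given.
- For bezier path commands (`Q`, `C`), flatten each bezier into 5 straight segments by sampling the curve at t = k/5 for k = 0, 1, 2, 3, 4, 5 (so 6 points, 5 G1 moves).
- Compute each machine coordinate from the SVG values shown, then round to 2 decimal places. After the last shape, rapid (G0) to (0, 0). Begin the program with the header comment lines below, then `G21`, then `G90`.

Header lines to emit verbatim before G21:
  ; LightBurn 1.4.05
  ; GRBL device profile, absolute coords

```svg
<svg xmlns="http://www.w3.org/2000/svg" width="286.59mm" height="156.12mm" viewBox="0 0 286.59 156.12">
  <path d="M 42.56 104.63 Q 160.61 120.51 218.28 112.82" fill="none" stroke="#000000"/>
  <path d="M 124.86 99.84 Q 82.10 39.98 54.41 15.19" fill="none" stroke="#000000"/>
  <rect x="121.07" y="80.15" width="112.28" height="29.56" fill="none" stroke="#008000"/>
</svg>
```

; LightBurn 1.4.05
; GRBL device profile, absolute coords
G21
G90
G0 X42.56 Y51.49
M4 S982
G01 X87.36 Y46.08 F880
G01 X127.34 Y42.56 F880
G01 X162.48 Y40.92 F880
G01 X192.80 Y41.17 F880
G01 X218.28 Y43.30 F880
M5
G0 X124.86 Y56.28
M4 S982
G01 X108.36 Y78.82 F880
G01 X93.06 Y98.56 F880
G01 X78.97 Y115.49 F880
G01 X66.09 Y129.61 F880
G01 X54.41 Y140.93 F880
M5
G0 X121.07 Y75.97
M4 S466
G01 X233.35 Y75.97 F1695
G01 X233.35 Y46.41 F1695
G01 X121.07 Y46.41 F1695
G01 X121.07 Y75.97 F1695
M5
G0 X0.00 Y0.00

viewBox `0 0 286.59 156.12` with mm width/height → 1 unit = 1 mm. Flip: y_m = 156.12 − y_svg.

**Shape 1** — `<path>` quadratic bezier, stroke `#000000` → cut (S982, F880). Control points (SVG): P0=(42.56,104.63), P1=(160.61,120.51), P2=(218.28,112.82); sampled at t=k/5. Machine vertices: (42.56,51.49) → (87.36,46.08) → (127.34,42.56) → (162.48,40.92) → (192.80,41.17) → (218.28,43.30). Open path.

**Shape 2** — `<path>` quadratic bezier, stroke `#000000` → cut (S982, F880). Control points (SVG): P0=(124.86,99.84), P1=(82.10,39.98), P2=(54.41,15.19); sampled at t=k/5. Machine vertices: (124.86,56.28) → (108.36,78.82) → (93.06,98.56) → (78.97,115.49) → (66.09,129.61) → (54.41,140.93). Open path.

**Shape 3** — `<rect>` rectangle, stroke `#008000` → score (S466, F1695). Machine vertices: (121.07,75.97) → (233.35,75.97) → (233.35,46.41) → (121.07,46.41) → (121.07,75.97). Closed: final G1 returns to the first vertex.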